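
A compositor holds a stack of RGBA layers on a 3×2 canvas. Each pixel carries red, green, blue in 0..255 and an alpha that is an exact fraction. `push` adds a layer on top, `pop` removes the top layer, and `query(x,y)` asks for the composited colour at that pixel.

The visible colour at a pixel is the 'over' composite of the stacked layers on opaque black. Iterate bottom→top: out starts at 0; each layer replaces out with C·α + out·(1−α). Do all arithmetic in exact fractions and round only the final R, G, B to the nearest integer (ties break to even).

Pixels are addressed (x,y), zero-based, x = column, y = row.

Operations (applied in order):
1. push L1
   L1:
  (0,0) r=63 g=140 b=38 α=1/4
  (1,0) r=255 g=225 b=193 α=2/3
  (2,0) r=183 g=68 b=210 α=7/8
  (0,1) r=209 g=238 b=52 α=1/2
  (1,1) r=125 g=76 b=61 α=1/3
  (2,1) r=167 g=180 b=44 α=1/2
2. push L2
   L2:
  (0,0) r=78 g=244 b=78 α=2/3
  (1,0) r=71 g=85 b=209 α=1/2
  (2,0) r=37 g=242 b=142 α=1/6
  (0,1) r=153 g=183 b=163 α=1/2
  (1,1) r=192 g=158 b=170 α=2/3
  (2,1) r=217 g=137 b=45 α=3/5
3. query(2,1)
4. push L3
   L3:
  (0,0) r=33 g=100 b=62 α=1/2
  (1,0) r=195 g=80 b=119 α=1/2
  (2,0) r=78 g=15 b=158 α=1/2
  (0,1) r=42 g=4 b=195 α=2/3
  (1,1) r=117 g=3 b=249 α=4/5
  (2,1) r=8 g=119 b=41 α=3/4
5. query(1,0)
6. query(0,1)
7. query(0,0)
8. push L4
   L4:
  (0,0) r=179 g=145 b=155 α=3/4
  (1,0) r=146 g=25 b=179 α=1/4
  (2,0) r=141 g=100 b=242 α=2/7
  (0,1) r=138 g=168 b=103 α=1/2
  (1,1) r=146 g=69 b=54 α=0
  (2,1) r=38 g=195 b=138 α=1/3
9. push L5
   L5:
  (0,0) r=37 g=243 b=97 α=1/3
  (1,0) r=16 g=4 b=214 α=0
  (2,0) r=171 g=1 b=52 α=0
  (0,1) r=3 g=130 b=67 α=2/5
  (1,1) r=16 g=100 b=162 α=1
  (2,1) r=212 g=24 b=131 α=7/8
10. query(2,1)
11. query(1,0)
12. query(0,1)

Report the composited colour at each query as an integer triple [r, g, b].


query (2,1) [L1,L2] — begin 0,0,0
+L1 (α=1/2) → [167/2, 90, 22]
+L2 (α=3/5) → [818/5, 591/5, 179/5]
= [164, 118, 36]

(1,0) stack=L1,L2,L3; from [0,0,0]:
+L1 (α=2/3) → [170, 150, 386/3]
+L2 (α=1/2) → [241/2, 235/2, 1013/6]
+L3 (α=1/2) → [631/4, 395/4, 1727/12]
rounded: [158, 99, 144]

(0,1) stack=L1,L2,L3; from [0,0,0]:
L1 α=1/2: [209/2, 119, 26]
L2 α=1/2: [515/4, 151, 189/2]
L3 α=2/3: [851/12, 53, 323/2]
rounded: [71, 53, 162]

(0,0) stack=L1,L2,L3; from [0,0,0]:
after L1 α=1/4: [63/4, 35, 19/2]
after L2 α=2/3: [229/4, 523/3, 331/6]
after L3 α=1/2: [361/8, 823/6, 703/12]
= [45, 137, 59]

query (2,1) [L1,L2,L3,L4,L5] — begin 0,0,0
+L1 (α=1/2) → [167/2, 90, 22]
+L2 (α=3/5) → [818/5, 591/5, 179/5]
+L3 (α=3/4) → [469/10, 594/5, 397/10]
+L4 (α=1/3) → [659/15, 721/5, 1087/15]
+L5 (α=7/8) → [22919/120, 1561/40, 7421/60]
rounded: [191, 39, 124]

(1,0) stack=L1,L2,L3,L4,L5; from [0,0,0]:
after L1 α=2/3: [170, 150, 386/3]
after L2 α=1/2: [241/2, 235/2, 1013/6]
after L3 α=1/2: [631/4, 395/4, 1727/12]
after L4 α=1/4: [2477/16, 1285/16, 2443/16]
after L5 α=0: [2477/16, 1285/16, 2443/16]
= [155, 80, 153]

at x=0,y=1 over L1,L2,L3,L4,L5:
+L1 (α=1/2) → [209/2, 119, 26]
+L2 (α=1/2) → [515/4, 151, 189/2]
+L3 (α=2/3) → [851/12, 53, 323/2]
+L4 (α=1/2) → [2507/24, 221/2, 529/4]
+L5 (α=2/5) → [511/8, 1183/10, 2123/20]
→ [64, 118, 106]


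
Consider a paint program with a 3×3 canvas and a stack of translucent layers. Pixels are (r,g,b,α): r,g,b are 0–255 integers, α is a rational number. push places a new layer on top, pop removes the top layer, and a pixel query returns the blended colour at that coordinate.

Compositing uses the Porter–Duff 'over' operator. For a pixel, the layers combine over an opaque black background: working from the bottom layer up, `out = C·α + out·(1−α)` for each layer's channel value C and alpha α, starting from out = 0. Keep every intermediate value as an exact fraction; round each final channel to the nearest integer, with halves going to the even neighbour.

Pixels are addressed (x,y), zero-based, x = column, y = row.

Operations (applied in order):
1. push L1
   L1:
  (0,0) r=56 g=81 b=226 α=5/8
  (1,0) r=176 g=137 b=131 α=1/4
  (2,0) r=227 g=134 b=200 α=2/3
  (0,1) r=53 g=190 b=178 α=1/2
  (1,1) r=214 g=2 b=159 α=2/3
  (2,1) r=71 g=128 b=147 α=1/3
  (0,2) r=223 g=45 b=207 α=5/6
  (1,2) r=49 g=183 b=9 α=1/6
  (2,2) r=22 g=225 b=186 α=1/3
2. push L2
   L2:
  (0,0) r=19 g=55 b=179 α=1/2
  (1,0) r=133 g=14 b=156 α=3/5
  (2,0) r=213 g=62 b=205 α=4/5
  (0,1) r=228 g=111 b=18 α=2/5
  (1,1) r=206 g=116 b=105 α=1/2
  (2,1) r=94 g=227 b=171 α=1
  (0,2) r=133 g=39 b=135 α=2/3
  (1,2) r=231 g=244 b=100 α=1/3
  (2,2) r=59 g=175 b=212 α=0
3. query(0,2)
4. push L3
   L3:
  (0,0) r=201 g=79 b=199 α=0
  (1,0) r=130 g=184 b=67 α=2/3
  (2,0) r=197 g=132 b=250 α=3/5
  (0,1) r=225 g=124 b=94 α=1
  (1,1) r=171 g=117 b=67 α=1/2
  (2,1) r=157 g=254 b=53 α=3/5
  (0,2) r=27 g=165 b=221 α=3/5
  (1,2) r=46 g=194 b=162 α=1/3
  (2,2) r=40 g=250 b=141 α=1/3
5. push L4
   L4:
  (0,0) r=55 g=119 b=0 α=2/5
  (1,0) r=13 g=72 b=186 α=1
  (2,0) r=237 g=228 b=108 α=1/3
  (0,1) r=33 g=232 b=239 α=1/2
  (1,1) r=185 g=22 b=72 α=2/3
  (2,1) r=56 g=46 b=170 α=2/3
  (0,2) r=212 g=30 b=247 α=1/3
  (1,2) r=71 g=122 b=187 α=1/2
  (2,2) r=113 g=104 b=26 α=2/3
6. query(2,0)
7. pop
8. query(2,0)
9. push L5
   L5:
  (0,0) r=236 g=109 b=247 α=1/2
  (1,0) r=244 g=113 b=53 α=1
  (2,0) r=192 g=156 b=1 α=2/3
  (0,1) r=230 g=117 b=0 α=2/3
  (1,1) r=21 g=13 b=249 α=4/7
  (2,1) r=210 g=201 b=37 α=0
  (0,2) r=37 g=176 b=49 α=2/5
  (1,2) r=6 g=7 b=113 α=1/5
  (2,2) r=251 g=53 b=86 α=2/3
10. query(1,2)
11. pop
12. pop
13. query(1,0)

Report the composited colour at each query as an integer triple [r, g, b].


at x=0,y=2 over L1,L2:
after L1 α=5/6: [1115/6, 75/2, 345/2]
after L2 α=2/3: [2711/18, 77/2, 295/2]
= [151, 38, 148]

query (2,0) [L1,L2,L3,L4] — begin 0,0,0
L1 α=2/3: [454/3, 268/3, 400/3]
L2 α=4/5: [602/3, 1012/15, 572/3]
L3 α=3/5: [2977/15, 7964/75, 3394/15]
L4 α=1/3: [9509/45, 33028/225, 8408/45]
→ [211, 147, 187]

(2,0) stack=L1,L2,L3; from [0,0,0]:
L1 α=2/3: [454/3, 268/3, 400/3]
L2 α=4/5: [602/3, 1012/15, 572/3]
L3 α=3/5: [2977/15, 7964/75, 3394/15]
= [198, 106, 226]

query (1,2) [L1,L2,L3,L5] — begin 0,0,0
after L1 α=1/6: [49/6, 61/2, 3/2]
after L2 α=1/3: [742/9, 305/3, 103/3]
after L3 α=1/3: [1898/27, 1192/9, 692/9]
after L5 α=1/5: [7754/135, 4831/45, 757/9]
= [57, 107, 84]

(1,0) stack=L1,L2; from [0,0,0]:
+L1 (α=1/4) → [44, 137/4, 131/4]
+L2 (α=3/5) → [487/5, 221/10, 1067/10]
→ [97, 22, 107]


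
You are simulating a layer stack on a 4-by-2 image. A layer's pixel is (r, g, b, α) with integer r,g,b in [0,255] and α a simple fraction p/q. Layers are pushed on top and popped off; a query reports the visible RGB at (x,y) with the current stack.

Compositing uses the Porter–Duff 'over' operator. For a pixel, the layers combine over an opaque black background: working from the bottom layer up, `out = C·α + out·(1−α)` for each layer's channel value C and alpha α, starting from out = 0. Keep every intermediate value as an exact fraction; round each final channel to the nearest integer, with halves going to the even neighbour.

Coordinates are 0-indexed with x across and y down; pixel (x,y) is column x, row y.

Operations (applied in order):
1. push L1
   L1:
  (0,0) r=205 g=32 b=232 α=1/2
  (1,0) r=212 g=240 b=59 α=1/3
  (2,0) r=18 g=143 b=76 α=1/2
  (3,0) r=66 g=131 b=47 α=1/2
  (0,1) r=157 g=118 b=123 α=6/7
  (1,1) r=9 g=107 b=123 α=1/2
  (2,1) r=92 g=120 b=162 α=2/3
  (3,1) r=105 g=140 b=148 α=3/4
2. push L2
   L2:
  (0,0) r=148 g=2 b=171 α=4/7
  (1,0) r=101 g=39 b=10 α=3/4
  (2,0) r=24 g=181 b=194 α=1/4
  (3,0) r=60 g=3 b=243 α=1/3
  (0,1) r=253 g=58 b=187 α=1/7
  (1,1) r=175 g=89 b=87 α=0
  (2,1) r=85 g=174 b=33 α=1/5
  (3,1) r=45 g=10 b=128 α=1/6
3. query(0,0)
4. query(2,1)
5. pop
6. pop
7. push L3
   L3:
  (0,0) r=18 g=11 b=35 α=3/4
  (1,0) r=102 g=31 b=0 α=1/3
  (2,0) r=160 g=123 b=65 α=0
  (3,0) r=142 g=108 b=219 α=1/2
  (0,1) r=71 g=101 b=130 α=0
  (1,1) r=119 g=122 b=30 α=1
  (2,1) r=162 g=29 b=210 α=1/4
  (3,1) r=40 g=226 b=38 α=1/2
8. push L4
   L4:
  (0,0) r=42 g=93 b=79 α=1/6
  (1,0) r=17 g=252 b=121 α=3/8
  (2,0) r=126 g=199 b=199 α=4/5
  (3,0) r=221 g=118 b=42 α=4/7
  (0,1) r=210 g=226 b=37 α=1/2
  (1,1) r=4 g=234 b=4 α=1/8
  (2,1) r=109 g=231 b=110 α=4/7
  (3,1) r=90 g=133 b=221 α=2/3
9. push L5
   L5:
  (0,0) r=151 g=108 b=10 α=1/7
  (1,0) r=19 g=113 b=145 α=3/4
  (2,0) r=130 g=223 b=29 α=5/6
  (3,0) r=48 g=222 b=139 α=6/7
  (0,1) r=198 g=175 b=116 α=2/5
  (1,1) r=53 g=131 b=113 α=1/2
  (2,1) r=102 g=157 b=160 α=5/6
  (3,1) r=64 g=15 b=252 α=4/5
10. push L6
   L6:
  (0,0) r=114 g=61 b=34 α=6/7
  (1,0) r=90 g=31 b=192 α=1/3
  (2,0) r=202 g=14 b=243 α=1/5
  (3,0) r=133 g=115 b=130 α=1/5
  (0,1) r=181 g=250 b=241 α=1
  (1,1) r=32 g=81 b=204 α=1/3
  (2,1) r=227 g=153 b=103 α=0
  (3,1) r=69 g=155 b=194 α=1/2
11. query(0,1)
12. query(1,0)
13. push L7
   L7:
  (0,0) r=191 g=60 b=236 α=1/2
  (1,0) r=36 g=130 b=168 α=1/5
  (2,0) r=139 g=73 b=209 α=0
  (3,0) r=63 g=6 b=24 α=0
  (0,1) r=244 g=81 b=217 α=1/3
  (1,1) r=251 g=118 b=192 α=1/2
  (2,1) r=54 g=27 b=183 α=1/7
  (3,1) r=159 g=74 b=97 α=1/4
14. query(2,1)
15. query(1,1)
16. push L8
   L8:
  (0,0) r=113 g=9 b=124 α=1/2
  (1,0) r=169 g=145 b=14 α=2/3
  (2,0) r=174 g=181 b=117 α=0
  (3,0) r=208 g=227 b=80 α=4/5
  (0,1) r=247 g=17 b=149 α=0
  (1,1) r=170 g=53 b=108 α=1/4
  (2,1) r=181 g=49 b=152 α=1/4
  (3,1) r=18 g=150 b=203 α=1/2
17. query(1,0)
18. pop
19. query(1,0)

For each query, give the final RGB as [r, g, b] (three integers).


(0,0) stack=L1,L2; from [0,0,0]:
after L1 α=1/2: [205/2, 16, 116]
after L2 α=4/7: [257/2, 8, 1032/7]
= [128, 8, 147]

at x=2,y=1 over L1,L2:
after L1 α=2/3: [184/3, 80, 108]
after L2 α=1/5: [991/15, 494/5, 93]
→ [66, 99, 93]

at x=0,y=1 over L3,L4,L5,L6:
+L3 (α=0) → [0, 0, 0]
+L4 (α=1/2) → [105, 113, 37/2]
+L5 (α=2/5) → [711/5, 689/5, 115/2]
+L6 (α=1) → [181, 250, 241]
rounded: [181, 250, 241]

query (1,0) [L3,L4,L5,L6] — begin 0,0,0
+L3 (α=1/3) → [34, 31/3, 0]
+L4 (α=3/8) → [221/8, 2423/24, 363/8]
+L5 (α=3/4) → [677/32, 10559/96, 3843/32]
+L6 (α=1/3) → [2117/48, 12047/144, 2305/16]
= [44, 84, 144]

at x=2,y=1 over L3,L4,L5,L6,L7:
+L3 (α=1/4) → [81/2, 29/4, 105/2]
+L4 (α=4/7) → [1115/14, 3783/28, 1195/14]
+L5 (α=5/6) → [8255/84, 25763/168, 12395/84]
+L6 (α=0) → [8255/84, 25763/168, 12395/84]
+L7 (α=1/7) → [9011/98, 26519/196, 14957/98]
→ [92, 135, 153]

(1,1) stack=L3,L4,L5,L6,L7; from [0,0,0]:
+L3 (α=1) → [119, 122, 30]
+L4 (α=1/8) → [837/8, 136, 107/4]
+L5 (α=1/2) → [1261/16, 267/2, 559/8]
+L6 (α=1/3) → [1517/24, 116, 1375/12]
+L7 (α=1/2) → [7541/48, 117, 3679/24]
rounded: [157, 117, 153]

at x=1,y=0 over L3,L4,L5,L6,L7,L8:
+L3 (α=1/3) → [34, 31/3, 0]
+L4 (α=3/8) → [221/8, 2423/24, 363/8]
+L5 (α=3/4) → [677/32, 10559/96, 3843/32]
+L6 (α=1/3) → [2117/48, 12047/144, 2305/16]
+L7 (α=1/5) → [2549/60, 16727/180, 2977/20]
+L8 (α=2/3) → [22829/180, 68927/540, 1179/20]
rounded: [127, 128, 59]

at x=1,y=0 over L3,L4,L5,L6,L7:
after L3 α=1/3: [34, 31/3, 0]
after L4 α=3/8: [221/8, 2423/24, 363/8]
after L5 α=3/4: [677/32, 10559/96, 3843/32]
after L6 α=1/3: [2117/48, 12047/144, 2305/16]
after L7 α=1/5: [2549/60, 16727/180, 2977/20]
rounded: [42, 93, 149]


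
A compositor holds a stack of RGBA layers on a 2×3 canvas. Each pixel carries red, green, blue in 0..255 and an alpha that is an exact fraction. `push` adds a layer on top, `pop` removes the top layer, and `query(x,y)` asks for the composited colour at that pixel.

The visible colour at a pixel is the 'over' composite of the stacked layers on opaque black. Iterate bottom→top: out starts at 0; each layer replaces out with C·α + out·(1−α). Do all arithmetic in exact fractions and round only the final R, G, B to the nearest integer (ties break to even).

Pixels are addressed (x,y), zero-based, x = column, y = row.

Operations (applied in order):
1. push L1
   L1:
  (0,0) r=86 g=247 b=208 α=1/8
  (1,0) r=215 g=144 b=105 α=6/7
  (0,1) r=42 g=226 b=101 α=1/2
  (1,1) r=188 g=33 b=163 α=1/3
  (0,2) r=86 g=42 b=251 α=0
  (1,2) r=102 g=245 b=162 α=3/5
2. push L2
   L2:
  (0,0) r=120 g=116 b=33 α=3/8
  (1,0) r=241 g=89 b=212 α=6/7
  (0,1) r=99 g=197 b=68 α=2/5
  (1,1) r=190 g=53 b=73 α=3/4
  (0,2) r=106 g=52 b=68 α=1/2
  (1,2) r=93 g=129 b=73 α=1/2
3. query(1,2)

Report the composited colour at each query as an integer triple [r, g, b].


query (1,2) [L1,L2] — begin 0,0,0
L1 α=3/5: [306/5, 147, 486/5]
L2 α=1/2: [771/10, 138, 851/10]
→ [77, 138, 85]


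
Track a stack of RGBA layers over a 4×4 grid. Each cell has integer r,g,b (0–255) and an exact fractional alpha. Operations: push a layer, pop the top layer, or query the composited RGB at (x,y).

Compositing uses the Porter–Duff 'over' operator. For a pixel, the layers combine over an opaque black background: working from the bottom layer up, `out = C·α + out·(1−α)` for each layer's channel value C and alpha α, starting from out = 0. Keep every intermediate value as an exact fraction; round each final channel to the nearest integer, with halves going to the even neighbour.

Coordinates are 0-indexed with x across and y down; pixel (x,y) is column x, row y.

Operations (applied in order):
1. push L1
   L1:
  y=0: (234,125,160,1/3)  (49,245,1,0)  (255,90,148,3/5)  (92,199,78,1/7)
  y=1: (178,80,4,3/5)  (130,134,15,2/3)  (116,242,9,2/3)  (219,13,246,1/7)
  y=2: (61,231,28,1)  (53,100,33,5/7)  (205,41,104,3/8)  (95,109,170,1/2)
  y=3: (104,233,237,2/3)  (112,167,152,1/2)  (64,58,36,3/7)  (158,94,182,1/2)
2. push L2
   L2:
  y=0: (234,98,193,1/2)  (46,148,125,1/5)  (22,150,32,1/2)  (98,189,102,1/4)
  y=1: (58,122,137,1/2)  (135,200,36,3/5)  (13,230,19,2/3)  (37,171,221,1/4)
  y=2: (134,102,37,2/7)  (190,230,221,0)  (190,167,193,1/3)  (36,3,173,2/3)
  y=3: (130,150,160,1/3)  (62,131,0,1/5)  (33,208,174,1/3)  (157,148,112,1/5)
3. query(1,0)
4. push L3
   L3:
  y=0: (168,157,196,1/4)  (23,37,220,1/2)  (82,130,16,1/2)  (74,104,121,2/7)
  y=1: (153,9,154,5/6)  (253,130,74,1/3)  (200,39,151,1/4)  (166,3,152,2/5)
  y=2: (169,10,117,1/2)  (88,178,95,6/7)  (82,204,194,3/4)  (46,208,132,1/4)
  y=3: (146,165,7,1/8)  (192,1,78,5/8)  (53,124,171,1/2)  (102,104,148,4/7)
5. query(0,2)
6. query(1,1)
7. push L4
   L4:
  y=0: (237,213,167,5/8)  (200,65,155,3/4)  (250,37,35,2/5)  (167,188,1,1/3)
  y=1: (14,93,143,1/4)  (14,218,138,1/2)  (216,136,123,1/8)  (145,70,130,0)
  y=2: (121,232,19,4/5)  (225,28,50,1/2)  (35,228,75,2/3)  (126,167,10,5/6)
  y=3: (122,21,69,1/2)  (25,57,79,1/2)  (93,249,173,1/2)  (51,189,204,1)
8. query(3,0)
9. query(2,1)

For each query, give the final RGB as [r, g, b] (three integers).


query (1,0) [L1,L2] — begin 0,0,0
after L1 α=0: [0, 0, 0]
after L2 α=1/5: [46/5, 148/5, 25]
rounded: [9, 30, 25]

query (0,2) [L1,L2,L3] — begin 0,0,0
L1 α=1: [61, 231, 28]
L2 α=2/7: [573/7, 1359/7, 214/7]
L3 α=1/2: [878/7, 1429/14, 1033/14]
→ [125, 102, 74]

query (1,1) [L1,L2,L3] — begin 0,0,0
+L1 (α=2/3) → [260/3, 268/3, 10]
+L2 (α=3/5) → [347/3, 2336/15, 128/5]
+L3 (α=1/3) → [1453/9, 6622/45, 626/15]
= [161, 147, 42]

at x=3,y=0 over L1,L2,L3,L4:
+L1 (α=1/7) → [92/7, 199/7, 78/7]
+L2 (α=1/4) → [481/14, 480/7, 237/7]
+L3 (α=2/7) → [4477/98, 3856/49, 2879/49]
+L4 (α=1/3) → [4220/49, 16924/147, 5807/147]
→ [86, 115, 40]

(2,1) stack=L1,L2,L3,L4; from [0,0,0]:
L1 α=2/3: [232/3, 484/3, 6]
L2 α=2/3: [310/9, 1864/9, 44/3]
L3 α=1/4: [455/6, 1981/12, 195/4]
L4 α=1/8: [4481/48, 15499/96, 1857/32]
= [93, 161, 58]


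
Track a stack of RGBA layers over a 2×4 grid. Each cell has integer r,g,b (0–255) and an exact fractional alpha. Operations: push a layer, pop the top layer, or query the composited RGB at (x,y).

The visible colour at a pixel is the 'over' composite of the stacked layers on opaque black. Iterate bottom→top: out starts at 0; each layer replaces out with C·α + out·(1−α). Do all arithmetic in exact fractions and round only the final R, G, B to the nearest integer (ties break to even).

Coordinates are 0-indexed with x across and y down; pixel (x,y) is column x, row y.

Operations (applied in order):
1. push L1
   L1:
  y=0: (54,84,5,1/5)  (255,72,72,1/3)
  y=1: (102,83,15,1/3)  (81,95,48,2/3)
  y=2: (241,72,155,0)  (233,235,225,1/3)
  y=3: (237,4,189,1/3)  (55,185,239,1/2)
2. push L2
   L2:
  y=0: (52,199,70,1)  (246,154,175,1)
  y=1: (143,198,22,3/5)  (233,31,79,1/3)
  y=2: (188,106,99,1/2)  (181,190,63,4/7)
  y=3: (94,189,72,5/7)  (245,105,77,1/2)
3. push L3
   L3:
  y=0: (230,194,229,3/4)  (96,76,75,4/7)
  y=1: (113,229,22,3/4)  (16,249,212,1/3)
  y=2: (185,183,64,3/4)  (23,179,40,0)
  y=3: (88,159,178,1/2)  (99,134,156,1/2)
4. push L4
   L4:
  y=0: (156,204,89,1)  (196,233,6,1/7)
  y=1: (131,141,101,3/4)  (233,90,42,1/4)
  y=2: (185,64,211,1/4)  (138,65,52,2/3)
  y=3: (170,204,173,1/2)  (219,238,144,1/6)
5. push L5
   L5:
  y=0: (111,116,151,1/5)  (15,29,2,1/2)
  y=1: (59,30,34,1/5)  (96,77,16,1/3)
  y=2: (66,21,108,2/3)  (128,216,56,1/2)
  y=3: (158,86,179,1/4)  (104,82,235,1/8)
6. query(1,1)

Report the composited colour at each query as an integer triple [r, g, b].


query (1,1) [L1,L2,L3,L4,L5] — begin 0,0,0
after L1 α=2/3: [54, 190/3, 32]
after L2 α=1/3: [341/3, 473/9, 143/3]
after L3 α=1/3: [730/9, 3187/27, 922/9]
after L4 α=1/4: [1429/12, 3997/36, 262/3]
after L5 α=1/3: [2005/18, 5383/54, 572/9]
= [111, 100, 64]


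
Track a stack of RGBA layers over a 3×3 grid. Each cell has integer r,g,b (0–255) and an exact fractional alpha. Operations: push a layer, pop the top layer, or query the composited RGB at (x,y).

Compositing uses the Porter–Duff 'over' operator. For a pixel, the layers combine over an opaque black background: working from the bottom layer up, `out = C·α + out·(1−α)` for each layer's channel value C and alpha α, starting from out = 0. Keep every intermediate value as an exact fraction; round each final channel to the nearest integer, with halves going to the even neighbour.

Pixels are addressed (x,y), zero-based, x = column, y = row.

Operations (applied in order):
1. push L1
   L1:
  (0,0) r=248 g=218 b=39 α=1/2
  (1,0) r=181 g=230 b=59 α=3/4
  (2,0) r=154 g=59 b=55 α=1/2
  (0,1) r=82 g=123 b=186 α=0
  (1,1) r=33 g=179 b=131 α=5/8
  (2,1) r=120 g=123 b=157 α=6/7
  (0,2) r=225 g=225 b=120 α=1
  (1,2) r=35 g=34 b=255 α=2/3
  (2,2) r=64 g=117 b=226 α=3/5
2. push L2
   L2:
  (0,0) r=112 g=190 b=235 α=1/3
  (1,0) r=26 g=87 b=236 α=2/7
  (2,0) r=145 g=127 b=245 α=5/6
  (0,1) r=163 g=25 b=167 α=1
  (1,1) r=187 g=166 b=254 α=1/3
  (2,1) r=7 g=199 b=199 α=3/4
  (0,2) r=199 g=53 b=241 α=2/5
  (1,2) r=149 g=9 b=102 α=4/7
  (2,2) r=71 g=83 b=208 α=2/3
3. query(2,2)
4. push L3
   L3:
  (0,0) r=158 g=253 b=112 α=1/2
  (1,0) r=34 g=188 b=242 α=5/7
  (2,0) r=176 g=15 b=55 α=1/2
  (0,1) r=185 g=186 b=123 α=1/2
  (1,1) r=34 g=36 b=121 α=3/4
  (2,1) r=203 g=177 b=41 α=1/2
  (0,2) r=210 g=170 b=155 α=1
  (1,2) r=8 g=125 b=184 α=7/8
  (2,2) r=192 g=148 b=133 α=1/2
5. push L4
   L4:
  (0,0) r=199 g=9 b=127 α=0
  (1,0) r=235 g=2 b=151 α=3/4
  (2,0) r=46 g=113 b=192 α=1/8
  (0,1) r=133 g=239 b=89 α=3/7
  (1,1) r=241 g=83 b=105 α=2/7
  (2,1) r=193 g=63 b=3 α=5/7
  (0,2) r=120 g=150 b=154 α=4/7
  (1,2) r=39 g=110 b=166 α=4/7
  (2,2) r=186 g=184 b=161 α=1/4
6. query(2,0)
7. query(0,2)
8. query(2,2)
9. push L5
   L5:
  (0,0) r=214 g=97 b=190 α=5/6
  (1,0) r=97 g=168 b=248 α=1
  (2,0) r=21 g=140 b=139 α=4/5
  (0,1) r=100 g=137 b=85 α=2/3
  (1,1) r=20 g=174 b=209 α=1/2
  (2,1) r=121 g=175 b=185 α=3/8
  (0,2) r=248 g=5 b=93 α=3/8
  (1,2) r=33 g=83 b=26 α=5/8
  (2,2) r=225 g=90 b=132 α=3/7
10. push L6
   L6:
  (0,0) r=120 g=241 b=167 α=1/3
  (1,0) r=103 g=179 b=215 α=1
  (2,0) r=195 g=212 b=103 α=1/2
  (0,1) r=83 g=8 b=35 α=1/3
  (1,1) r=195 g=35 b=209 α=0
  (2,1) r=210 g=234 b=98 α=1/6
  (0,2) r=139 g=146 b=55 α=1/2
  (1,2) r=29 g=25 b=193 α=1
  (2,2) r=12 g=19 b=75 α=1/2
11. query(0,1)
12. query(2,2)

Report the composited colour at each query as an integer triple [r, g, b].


query (2,2) [L1,L2] — begin 0,0,0
L1 α=3/5: [192/5, 351/5, 678/5]
L2 α=2/3: [902/15, 1181/15, 2758/15]
→ [60, 79, 184]

(2,0) stack=L1,L2,L3,L4; from [0,0,0]:
+L1 (α=1/2) → [77, 59/2, 55/2]
+L2 (α=5/6) → [401/3, 443/4, 835/4]
+L3 (α=1/2) → [929/6, 503/8, 1055/8]
+L4 (α=1/8) → [6779/48, 4425/64, 8921/64]
→ [141, 69, 139]

(0,2) stack=L1,L2,L3,L4; from [0,0,0]:
+L1 (α=1) → [225, 225, 120]
+L2 (α=2/5) → [1073/5, 781/5, 842/5]
+L3 (α=1) → [210, 170, 155]
+L4 (α=4/7) → [1110/7, 1110/7, 1081/7]
rounded: [159, 159, 154]

(2,2) stack=L1,L2,L3,L4; from [0,0,0]:
after L1 α=3/5: [192/5, 351/5, 678/5]
after L2 α=2/3: [902/15, 1181/15, 2758/15]
after L3 α=1/2: [1891/15, 3401/30, 4753/30]
after L4 α=1/4: [2821/20, 5241/40, 6363/40]
→ [141, 131, 159]

at x=0,y=1 over L1,L2,L3,L4,L5,L6:
L1 α=0: [0, 0, 0]
L2 α=1: [163, 25, 167]
L3 α=1/2: [174, 211/2, 145]
L4 α=3/7: [1095/7, 1139/7, 121]
L5 α=2/3: [2495/21, 1019/7, 97]
L6 α=1/3: [6733/63, 698/7, 229/3]
= [107, 100, 76]

(2,2) stack=L1,L2,L3,L4,L5,L6; from [0,0,0]:
+L1 (α=3/5) → [192/5, 351/5, 678/5]
+L2 (α=2/3) → [902/15, 1181/15, 2758/15]
+L3 (α=1/2) → [1891/15, 3401/30, 4753/30]
+L4 (α=1/4) → [2821/20, 5241/40, 6363/40]
+L5 (α=3/7) → [6196/35, 7941/70, 10323/70]
+L6 (α=1/2) → [3308/35, 9271/140, 15573/140]
→ [95, 66, 111]


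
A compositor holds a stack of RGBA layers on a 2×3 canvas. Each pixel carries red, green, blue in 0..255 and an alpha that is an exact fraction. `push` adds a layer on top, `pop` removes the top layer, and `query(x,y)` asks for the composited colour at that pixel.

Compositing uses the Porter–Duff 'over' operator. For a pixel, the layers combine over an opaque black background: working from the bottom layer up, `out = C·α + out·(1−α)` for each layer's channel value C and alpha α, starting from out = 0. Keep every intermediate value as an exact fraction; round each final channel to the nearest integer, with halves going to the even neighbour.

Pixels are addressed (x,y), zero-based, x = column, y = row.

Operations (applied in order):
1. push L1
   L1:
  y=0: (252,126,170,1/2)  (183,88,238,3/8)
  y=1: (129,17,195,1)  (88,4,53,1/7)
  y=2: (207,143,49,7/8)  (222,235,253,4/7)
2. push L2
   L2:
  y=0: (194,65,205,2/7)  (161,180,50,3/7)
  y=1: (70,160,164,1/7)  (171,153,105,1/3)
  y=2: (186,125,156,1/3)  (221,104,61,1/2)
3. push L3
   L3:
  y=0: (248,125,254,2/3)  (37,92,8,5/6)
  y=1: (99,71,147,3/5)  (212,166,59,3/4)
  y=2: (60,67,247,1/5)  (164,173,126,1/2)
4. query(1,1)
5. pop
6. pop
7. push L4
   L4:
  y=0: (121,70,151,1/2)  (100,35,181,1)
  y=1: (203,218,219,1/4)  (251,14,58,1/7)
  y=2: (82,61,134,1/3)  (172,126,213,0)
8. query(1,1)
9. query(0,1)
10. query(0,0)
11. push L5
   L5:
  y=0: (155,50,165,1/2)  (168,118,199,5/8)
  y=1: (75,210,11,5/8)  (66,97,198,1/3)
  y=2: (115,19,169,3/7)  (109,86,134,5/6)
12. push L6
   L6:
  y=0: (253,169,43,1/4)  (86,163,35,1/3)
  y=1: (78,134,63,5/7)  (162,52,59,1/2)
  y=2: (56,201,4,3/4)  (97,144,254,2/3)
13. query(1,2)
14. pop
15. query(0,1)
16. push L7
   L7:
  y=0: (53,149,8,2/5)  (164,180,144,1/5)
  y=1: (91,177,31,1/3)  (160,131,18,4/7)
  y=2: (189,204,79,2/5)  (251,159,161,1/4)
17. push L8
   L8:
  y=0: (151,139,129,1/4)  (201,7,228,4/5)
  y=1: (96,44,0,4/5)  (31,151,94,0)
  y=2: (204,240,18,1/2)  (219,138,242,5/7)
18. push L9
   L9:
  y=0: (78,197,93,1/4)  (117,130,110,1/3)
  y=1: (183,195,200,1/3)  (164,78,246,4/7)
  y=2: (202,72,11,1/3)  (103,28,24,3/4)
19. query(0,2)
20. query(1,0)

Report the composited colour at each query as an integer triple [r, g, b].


at x=1,y=1 over L1,L2,L3:
after L1 α=1/7: [88/7, 4/7, 53/7]
after L2 α=1/3: [1373/21, 1079/21, 841/21]
after L3 α=3/4: [14729/84, 11537/84, 2279/42]
→ [175, 137, 54]

(1,1) stack=L1,L4; from [0,0,0]:
+L1 (α=1/7) → [88/7, 4/7, 53/7]
+L4 (α=1/7) → [2285/49, 122/49, 724/49]
rounded: [47, 2, 15]

query (0,1) [L1,L4] — begin 0,0,0
+L1 (α=1) → [129, 17, 195]
+L4 (α=1/4) → [295/2, 269/4, 201]
rounded: [148, 67, 201]

query (0,0) [L1,L4] — begin 0,0,0
after L1 α=1/2: [126, 63, 85]
after L4 α=1/2: [247/2, 133/2, 118]
→ [124, 66, 118]

at x=1,y=2 over L1,L4,L5,L6:
after L1 α=4/7: [888/7, 940/7, 1012/7]
after L4 α=0: [888/7, 940/7, 1012/7]
after L5 α=5/6: [4703/42, 1975/21, 2851/21]
after L6 α=2/3: [12851/126, 8023/63, 13519/63]
= [102, 127, 215]

(0,1) stack=L1,L4,L5; from [0,0,0]:
+L1 (α=1) → [129, 17, 195]
+L4 (α=1/4) → [295/2, 269/4, 201]
+L5 (α=5/8) → [1635/16, 5007/32, 329/4]
→ [102, 156, 82]

at x=0,y=2 over L1,L4,L5,L7,L8,L9:
L1 α=7/8: [1449/8, 1001/8, 343/8]
L4 α=1/3: [1777/12, 415/4, 293/4]
L5 α=3/7: [2812/21, 472/7, 800/7]
L7 α=2/5: [5458/35, 4272/35, 3506/35]
L8 α=1/2: [6299/35, 6336/35, 2068/35]
L9 α=1/3: [6556/35, 5064/35, 1507/35]
= [187, 145, 43]

query (1,0) [L1,L4,L5,L7,L8,L9] — begin 0,0,0
+L1 (α=3/8) → [549/8, 33, 357/4]
+L4 (α=1) → [100, 35, 181]
+L5 (α=5/8) → [285/2, 695/8, 769/4]
+L7 (α=1/5) → [734/5, 211/2, 913/5]
+L8 (α=4/5) → [4754/25, 267/10, 5473/25]
+L9 (α=1/3) → [12433/75, 917/15, 13696/75]
= [166, 61, 183]


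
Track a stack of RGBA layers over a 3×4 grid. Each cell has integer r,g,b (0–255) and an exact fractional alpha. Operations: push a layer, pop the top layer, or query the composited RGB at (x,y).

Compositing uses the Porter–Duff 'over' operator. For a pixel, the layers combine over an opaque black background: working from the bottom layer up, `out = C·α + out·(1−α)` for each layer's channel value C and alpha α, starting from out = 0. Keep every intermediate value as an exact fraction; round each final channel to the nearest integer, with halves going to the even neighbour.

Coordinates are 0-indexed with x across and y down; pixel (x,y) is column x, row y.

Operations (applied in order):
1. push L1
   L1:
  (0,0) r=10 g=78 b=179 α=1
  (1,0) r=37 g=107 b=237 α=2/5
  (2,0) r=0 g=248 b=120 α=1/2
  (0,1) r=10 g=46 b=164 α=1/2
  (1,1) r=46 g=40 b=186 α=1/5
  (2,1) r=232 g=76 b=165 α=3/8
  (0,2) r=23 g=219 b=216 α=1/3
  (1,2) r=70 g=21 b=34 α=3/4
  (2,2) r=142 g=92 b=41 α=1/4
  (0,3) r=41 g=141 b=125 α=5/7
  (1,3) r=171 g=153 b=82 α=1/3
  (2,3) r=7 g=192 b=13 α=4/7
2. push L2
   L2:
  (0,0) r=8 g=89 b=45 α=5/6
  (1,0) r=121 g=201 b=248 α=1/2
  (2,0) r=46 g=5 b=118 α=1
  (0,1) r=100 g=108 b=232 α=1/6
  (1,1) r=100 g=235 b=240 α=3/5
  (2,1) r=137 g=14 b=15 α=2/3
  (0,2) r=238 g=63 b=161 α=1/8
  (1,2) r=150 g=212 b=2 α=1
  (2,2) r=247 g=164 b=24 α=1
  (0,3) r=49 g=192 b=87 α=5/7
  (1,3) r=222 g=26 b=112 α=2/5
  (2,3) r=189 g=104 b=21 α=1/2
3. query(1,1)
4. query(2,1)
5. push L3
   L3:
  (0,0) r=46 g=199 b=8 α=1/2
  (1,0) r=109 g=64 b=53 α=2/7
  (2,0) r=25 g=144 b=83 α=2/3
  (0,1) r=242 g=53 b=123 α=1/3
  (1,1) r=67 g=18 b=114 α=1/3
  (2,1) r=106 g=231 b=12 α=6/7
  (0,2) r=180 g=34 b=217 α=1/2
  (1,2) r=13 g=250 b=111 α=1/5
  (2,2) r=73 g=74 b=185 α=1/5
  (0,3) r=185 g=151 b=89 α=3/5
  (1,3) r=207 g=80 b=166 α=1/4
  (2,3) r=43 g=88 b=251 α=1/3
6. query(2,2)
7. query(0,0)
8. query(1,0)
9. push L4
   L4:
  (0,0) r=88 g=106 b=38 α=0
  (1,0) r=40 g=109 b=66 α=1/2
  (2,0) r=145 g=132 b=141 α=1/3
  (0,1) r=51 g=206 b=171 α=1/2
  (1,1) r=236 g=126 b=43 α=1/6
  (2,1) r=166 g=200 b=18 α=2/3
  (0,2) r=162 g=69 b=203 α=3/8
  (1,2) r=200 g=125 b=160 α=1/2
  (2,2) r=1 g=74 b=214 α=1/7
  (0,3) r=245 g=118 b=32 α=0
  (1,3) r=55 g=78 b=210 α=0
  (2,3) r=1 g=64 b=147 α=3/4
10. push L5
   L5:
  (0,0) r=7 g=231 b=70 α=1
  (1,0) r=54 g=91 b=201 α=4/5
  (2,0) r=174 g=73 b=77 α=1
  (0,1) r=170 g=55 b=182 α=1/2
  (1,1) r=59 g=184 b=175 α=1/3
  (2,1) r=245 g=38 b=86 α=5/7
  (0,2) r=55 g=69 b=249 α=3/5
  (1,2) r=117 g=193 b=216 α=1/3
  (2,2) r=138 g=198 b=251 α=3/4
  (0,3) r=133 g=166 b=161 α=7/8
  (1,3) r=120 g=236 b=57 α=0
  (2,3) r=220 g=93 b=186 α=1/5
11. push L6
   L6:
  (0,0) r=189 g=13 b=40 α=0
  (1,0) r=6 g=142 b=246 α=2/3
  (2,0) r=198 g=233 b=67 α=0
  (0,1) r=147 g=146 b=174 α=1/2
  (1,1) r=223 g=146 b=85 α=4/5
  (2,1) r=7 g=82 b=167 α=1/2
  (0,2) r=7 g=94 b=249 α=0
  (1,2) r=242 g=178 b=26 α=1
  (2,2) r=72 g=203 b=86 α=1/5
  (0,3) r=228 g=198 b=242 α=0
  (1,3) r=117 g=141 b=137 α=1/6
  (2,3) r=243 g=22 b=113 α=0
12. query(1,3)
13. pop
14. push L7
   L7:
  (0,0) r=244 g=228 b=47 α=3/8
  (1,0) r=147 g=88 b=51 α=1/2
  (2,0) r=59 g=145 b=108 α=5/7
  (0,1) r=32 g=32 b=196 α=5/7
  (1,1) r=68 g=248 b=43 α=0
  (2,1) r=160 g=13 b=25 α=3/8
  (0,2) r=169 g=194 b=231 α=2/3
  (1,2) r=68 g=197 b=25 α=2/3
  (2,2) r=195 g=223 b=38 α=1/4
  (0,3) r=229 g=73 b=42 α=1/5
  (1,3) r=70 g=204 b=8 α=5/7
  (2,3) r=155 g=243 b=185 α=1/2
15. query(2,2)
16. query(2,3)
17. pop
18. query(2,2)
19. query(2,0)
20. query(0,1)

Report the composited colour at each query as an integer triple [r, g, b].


(1,1) stack=L1,L2; from [0,0,0]:
after L1 α=1/5: [46/5, 8, 186/5]
after L2 α=3/5: [1592/25, 721/5, 3972/25]
= [64, 144, 159]

(2,1) stack=L1,L2; from [0,0,0]:
L1 α=3/8: [87, 57/2, 495/8]
L2 α=2/3: [361/3, 113/6, 245/8]
= [120, 19, 31]

at x=2,y=2 over L1,L2,L3:
after L1 α=1/4: [71/2, 23, 41/4]
after L2 α=1: [247, 164, 24]
after L3 α=1/5: [1061/5, 146, 281/5]
rounded: [212, 146, 56]

at x=0,y=0 over L1,L2,L3:
after L1 α=1: [10, 78, 179]
after L2 α=5/6: [25/3, 523/6, 202/3]
after L3 α=1/2: [163/6, 1717/12, 113/3]
→ [27, 143, 38]

query (1,0) [L1,L2,L3] — begin 0,0,0
after L1 α=2/5: [74/5, 214/5, 474/5]
after L2 α=1/2: [679/10, 1219/10, 857/5]
after L3 α=2/7: [1115/14, 1475/14, 963/7]
→ [80, 105, 138]

at x=1,y=3 over L1,L2,L3,L4,L5,L6:
+L1 (α=1/3) → [57, 51, 82/3]
+L2 (α=2/5) → [123, 41, 306/5]
+L3 (α=1/4) → [144, 203/4, 437/5]
+L4 (α=0) → [144, 203/4, 437/5]
+L5 (α=0) → [144, 203/4, 437/5]
+L6 (α=1/6) → [279/2, 1579/24, 287/3]
rounded: [140, 66, 96]

(2,2) stack=L1,L2,L3,L4,L5,L7; from [0,0,0]:
after L1 α=1/4: [71/2, 23, 41/4]
after L2 α=1: [247, 164, 24]
after L3 α=1/5: [1061/5, 146, 281/5]
after L4 α=1/7: [6371/35, 950/7, 2756/35]
after L5 α=3/4: [20861/140, 1277/7, 29111/140]
after L7 α=1/4: [89883/560, 1348/7, 92653/560]
rounded: [161, 193, 165]

at x=2,y=3 over L1,L2,L3,L4,L5,L7:
L1 α=4/7: [4, 768/7, 52/7]
L2 α=1/2: [193/2, 748/7, 199/14]
L3 α=1/3: [236/3, 704/7, 652/7]
L4 α=3/4: [245/12, 512/7, 3739/28]
L5 α=1/5: [181/3, 2699/35, 5041/35]
L7 α=1/2: [323/3, 5602/35, 5758/35]
→ [108, 160, 165]

query (2,2) [L1,L2,L3,L4,L5] — begin 0,0,0
+L1 (α=1/4) → [71/2, 23, 41/4]
+L2 (α=1) → [247, 164, 24]
+L3 (α=1/5) → [1061/5, 146, 281/5]
+L4 (α=1/7) → [6371/35, 950/7, 2756/35]
+L5 (α=3/4) → [20861/140, 1277/7, 29111/140]
→ [149, 182, 208]

query (2,0) [L1,L2,L3,L4,L5] — begin 0,0,0
+L1 (α=1/2) → [0, 124, 60]
+L2 (α=1) → [46, 5, 118]
+L3 (α=2/3) → [32, 293/3, 284/3]
+L4 (α=1/3) → [209/3, 982/9, 991/9]
+L5 (α=1) → [174, 73, 77]
= [174, 73, 77]

query (0,1) [L1,L2,L3,L4,L5] — begin 0,0,0
+L1 (α=1/2) → [5, 23, 82]
+L2 (α=1/6) → [125/6, 223/6, 107]
+L3 (α=1/3) → [851/9, 382/9, 337/3]
+L4 (α=1/2) → [655/9, 1118/9, 425/3]
+L5 (α=1/2) → [2185/18, 1613/18, 971/6]
→ [121, 90, 162]


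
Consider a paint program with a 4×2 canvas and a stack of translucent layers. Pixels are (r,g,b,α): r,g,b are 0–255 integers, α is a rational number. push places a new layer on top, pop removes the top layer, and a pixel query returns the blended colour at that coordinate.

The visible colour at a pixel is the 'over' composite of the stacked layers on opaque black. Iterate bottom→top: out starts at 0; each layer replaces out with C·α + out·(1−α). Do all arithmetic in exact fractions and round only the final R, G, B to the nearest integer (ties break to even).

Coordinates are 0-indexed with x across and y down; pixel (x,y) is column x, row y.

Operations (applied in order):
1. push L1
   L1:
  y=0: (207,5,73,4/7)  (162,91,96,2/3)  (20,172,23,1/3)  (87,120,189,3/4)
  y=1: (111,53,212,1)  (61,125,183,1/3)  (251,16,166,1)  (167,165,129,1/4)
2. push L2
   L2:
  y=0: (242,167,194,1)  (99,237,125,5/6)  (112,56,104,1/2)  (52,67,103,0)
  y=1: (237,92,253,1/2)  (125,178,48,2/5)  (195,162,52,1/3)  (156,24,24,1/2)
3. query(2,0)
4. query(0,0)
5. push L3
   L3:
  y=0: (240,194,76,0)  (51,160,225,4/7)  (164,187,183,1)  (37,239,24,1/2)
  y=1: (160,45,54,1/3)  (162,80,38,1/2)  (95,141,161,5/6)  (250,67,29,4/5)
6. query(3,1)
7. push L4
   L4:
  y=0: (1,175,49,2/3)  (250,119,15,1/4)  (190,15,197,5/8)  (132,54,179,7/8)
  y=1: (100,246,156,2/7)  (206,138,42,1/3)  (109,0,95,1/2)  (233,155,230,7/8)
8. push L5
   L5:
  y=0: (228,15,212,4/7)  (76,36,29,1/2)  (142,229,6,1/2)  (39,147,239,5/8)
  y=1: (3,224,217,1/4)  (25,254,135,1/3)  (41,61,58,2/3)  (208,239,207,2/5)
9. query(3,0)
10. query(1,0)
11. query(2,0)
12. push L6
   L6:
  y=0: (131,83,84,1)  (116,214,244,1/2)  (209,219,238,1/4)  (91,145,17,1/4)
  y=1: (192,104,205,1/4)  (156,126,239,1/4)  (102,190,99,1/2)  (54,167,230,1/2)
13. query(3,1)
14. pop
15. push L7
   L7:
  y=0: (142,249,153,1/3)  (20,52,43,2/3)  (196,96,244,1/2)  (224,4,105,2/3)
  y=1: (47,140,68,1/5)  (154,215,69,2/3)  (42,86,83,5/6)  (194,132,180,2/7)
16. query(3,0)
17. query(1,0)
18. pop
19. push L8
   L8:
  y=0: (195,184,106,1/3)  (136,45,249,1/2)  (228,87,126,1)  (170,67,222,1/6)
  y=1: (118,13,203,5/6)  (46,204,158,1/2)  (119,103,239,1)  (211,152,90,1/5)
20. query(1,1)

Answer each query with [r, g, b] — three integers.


at x=2,y=0 over L1,L2:
+L1 (α=1/3) → [20/3, 172/3, 23/3]
+L2 (α=1/2) → [178/3, 170/3, 335/6]
→ [59, 57, 56]

(0,0) stack=L1,L2; from [0,0,0]:
after L1 α=4/7: [828/7, 20/7, 292/7]
after L2 α=1: [242, 167, 194]
rounded: [242, 167, 194]

(3,1) stack=L1,L2,L3; from [0,0,0]:
+L1 (α=1/4) → [167/4, 165/4, 129/4]
+L2 (α=1/2) → [791/8, 261/8, 225/8]
+L3 (α=4/5) → [8791/40, 481/8, 1153/40]
rounded: [220, 60, 29]

query (3,0) [L1,L2,L3,L4,L5] — begin 0,0,0
+L1 (α=3/4) → [261/4, 90, 567/4]
+L2 (α=0) → [261/4, 90, 567/4]
+L3 (α=1/2) → [409/8, 329/2, 663/8]
+L4 (α=7/8) → [7801/64, 1085/16, 10687/64]
+L5 (α=5/8) → [35883/512, 15015/128, 108541/512]
rounded: [70, 117, 212]

(1,0) stack=L1,L2,L3,L4,L5; from [0,0,0]:
+L1 (α=2/3) → [108, 182/3, 64]
+L2 (α=5/6) → [201/2, 3737/18, 689/6]
+L3 (α=4/7) → [1011/14, 7577/42, 2489/14]
+L4 (α=1/4) → [6533/56, 9243/56, 7677/56]
+L5 (α=1/2) → [10789/112, 11259/112, 9301/112]
rounded: [96, 101, 83]

at x=2,y=0 over L1,L2,L3,L4,L5:
+L1 (α=1/3) → [20/3, 172/3, 23/3]
+L2 (α=1/2) → [178/3, 170/3, 335/6]
+L3 (α=1) → [164, 187, 183]
+L4 (α=5/8) → [721/4, 159/2, 767/4]
+L5 (α=1/2) → [1289/8, 617/4, 791/8]
= [161, 154, 99]

(3,1) stack=L1,L2,L3,L4,L5,L6; from [0,0,0]:
after L1 α=1/4: [167/4, 165/4, 129/4]
after L2 α=1/2: [791/8, 261/8, 225/8]
after L3 α=4/5: [8791/40, 481/8, 1153/40]
after L4 α=7/8: [74031/320, 9161/64, 65553/320]
after L5 α=2/5: [355213/1600, 11615/64, 329139/1600]
after L6 α=1/2: [441613/3200, 22303/128, 697139/3200]
rounded: [138, 174, 218]

query (3,0) [L1,L2,L3,L4,L5,L7] — begin 0,0,0
L1 α=3/4: [261/4, 90, 567/4]
L2 α=0: [261/4, 90, 567/4]
L3 α=1/2: [409/8, 329/2, 663/8]
L4 α=7/8: [7801/64, 1085/16, 10687/64]
L5 α=5/8: [35883/512, 15015/128, 108541/512]
L7 α=2/3: [265259/1536, 16039/384, 216061/1536]
rounded: [173, 42, 141]

(1,0) stack=L1,L2,L3,L4,L5,L7; from [0,0,0]:
after L1 α=2/3: [108, 182/3, 64]
after L2 α=5/6: [201/2, 3737/18, 689/6]
after L3 α=4/7: [1011/14, 7577/42, 2489/14]
after L4 α=1/4: [6533/56, 9243/56, 7677/56]
after L5 α=1/2: [10789/112, 11259/112, 9301/112]
after L7 α=2/3: [15269/336, 22907/336, 6311/112]
→ [45, 68, 56]

at x=1,y=1 over L1,L2,L3,L4,L5,L8:
+L1 (α=1/3) → [61/3, 125/3, 61]
+L2 (α=2/5) → [311/5, 481/5, 279/5]
+L3 (α=1/2) → [1121/10, 881/10, 469/10]
+L4 (α=1/3) → [717/5, 1571/15, 679/15]
+L5 (α=1/3) → [1559/15, 6952/45, 3383/45]
+L8 (α=1/2) → [2249/30, 8066/45, 10493/90]
= [75, 179, 117]


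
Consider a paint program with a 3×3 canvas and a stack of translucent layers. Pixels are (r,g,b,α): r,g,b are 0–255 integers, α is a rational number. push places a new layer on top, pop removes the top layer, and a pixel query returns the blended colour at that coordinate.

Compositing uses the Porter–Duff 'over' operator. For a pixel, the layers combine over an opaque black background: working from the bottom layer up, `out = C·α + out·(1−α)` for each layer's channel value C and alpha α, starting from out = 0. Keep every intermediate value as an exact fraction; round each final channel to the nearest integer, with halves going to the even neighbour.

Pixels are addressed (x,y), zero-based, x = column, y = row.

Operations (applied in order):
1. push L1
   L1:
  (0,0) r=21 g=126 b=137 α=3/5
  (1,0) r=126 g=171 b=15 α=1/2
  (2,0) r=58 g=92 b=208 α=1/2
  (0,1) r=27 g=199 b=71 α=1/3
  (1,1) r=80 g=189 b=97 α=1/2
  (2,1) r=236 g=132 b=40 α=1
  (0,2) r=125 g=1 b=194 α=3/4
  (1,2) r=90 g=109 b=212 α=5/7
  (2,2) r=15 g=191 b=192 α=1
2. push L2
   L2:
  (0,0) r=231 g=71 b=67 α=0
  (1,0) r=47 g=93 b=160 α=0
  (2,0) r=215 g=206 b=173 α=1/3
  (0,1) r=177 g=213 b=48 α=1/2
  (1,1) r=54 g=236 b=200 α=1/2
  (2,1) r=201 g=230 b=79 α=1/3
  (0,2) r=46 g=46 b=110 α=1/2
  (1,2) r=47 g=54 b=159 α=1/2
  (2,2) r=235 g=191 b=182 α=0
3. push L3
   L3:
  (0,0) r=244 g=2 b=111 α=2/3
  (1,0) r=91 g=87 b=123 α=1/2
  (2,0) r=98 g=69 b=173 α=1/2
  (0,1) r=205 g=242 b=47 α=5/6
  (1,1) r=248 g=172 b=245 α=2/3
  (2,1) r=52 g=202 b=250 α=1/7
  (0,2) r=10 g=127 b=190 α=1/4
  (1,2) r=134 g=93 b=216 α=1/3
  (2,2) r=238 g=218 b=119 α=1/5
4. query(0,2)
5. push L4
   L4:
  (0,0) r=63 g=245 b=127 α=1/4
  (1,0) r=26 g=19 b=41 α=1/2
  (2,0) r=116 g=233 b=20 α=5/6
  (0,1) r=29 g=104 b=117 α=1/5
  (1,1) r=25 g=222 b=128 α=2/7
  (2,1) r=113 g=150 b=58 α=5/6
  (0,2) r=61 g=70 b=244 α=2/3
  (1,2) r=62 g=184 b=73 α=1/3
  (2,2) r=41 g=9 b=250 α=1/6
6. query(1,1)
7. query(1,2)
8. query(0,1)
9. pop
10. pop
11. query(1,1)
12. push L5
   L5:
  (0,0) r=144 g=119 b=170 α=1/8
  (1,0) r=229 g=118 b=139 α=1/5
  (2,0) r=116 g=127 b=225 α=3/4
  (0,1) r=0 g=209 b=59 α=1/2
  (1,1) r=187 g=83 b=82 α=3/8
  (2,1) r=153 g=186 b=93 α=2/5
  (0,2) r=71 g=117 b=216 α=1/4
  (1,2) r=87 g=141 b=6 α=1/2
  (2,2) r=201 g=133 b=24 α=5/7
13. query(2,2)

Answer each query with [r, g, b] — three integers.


query (0,2) [L1,L2,L3] — begin 0,0,0
after L1 α=3/4: [375/4, 3/4, 291/2]
after L2 α=1/2: [559/8, 187/8, 511/4]
after L3 α=1/4: [1757/32, 1577/32, 2293/16]
→ [55, 49, 143]

at x=1,y=1 over L1,L2,L3,L4:
L1 α=1/2: [40, 189/2, 97/2]
L2 α=1/2: [47, 661/4, 497/4]
L3 α=2/3: [181, 679/4, 819/4]
L4 α=2/7: [955/7, 5171/28, 5119/28]
rounded: [136, 185, 183]

at x=1,y=2 over L1,L2,L3,L4:
L1 α=5/7: [450/7, 545/7, 1060/7]
L2 α=1/2: [779/14, 923/14, 2173/14]
L3 α=1/3: [1717/21, 1574/21, 3685/21]
L4 α=1/3: [4736/63, 7012/63, 8903/63]
rounded: [75, 111, 141]

(0,1) stack=L1,L2,L3,L4; from [0,0,0]:
+L1 (α=1/3) → [9, 199/3, 71/3]
+L2 (α=1/2) → [93, 419/3, 215/6]
+L3 (α=5/6) → [559/3, 4049/18, 1625/36]
+L4 (α=1/5) → [2323/15, 9034/45, 2678/45]
rounded: [155, 201, 60]

(1,1) stack=L1,L2; from [0,0,0]:
+L1 (α=1/2) → [40, 189/2, 97/2]
+L2 (α=1/2) → [47, 661/4, 497/4]
rounded: [47, 165, 124]

at x=2,y=2 over L1,L2,L5:
after L1 α=1: [15, 191, 192]
after L2 α=0: [15, 191, 192]
after L5 α=5/7: [1035/7, 1047/7, 72]
→ [148, 150, 72]


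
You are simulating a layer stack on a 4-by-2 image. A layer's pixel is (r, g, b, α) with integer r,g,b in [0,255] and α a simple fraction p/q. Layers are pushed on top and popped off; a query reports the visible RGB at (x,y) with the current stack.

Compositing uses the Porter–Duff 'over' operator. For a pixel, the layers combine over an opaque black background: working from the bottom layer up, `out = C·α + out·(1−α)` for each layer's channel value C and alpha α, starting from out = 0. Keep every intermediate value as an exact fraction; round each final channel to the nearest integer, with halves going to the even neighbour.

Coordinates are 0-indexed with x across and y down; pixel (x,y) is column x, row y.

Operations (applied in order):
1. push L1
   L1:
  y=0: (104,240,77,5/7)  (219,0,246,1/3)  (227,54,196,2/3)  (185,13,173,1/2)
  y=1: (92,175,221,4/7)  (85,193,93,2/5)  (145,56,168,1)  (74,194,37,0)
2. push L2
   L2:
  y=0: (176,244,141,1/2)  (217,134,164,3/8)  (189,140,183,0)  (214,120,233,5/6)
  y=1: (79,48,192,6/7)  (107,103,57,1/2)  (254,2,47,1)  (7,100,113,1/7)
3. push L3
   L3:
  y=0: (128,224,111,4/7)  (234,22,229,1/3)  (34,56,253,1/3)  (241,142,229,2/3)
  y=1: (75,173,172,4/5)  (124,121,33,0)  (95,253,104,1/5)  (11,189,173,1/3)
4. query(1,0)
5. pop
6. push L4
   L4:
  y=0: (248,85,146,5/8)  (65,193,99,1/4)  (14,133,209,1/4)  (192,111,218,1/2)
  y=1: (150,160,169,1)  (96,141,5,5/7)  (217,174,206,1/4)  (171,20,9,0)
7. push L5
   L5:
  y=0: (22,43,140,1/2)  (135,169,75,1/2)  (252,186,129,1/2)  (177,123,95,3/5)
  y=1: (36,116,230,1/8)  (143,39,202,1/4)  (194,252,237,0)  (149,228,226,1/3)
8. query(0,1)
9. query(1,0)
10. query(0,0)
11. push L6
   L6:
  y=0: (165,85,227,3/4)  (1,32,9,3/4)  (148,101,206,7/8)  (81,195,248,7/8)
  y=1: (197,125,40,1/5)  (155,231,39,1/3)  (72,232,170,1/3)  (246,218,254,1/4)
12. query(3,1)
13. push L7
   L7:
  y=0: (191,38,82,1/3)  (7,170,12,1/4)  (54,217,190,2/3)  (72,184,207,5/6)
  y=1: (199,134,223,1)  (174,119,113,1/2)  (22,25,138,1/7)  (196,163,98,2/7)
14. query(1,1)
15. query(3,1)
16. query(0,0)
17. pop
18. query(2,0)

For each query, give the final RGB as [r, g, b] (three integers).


at x=1,y=0 over L1,L2,L3:
L1 α=1/3: [73, 0, 82]
L2 α=3/8: [127, 201/4, 451/4]
L3 α=1/3: [488/3, 245/6, 303/2]
→ [163, 41, 152]

at x=0,y=1 over L1,L2,L4,L5:
+L1 (α=4/7) → [368/7, 100, 884/7]
+L2 (α=6/7) → [3686/49, 388/7, 8948/49]
+L4 (α=1) → [150, 160, 169]
+L5 (α=1/8) → [543/4, 309/2, 1413/8]
→ [136, 154, 177]

query (1,0) [L1,L2,L4,L5] — begin 0,0,0
L1 α=1/3: [73, 0, 82]
L2 α=3/8: [127, 201/4, 451/4]
L4 α=1/4: [223/2, 1375/16, 1749/16]
L5 α=1/2: [493/4, 4079/32, 2949/32]
= [123, 127, 92]

query (0,0) [L1,L2,L4,L5] — begin 0,0,0
+L1 (α=5/7) → [520/7, 1200/7, 55]
+L2 (α=1/2) → [876/7, 1454/7, 98]
+L4 (α=5/8) → [2827/14, 7337/56, 128]
+L5 (α=1/2) → [3135/28, 9745/112, 134]
rounded: [112, 87, 134]

query (3,1) [L1,L2,L4,L5,L6] — begin 0,0,0
after L1 α=0: [0, 0, 0]
after L2 α=1/7: [1, 100/7, 113/7]
after L4 α=0: [1, 100/7, 113/7]
after L5 α=1/3: [151/3, 1796/21, 1808/21]
after L6 α=1/4: [397/4, 1661/14, 1793/14]
= [99, 119, 128]

query (1,1) [L1,L2,L4,L5,L6,L7] — begin 0,0,0
after L1 α=2/5: [34, 386/5, 186/5]
after L2 α=1/2: [141/2, 901/10, 471/10]
after L4 α=5/7: [621/7, 4426/35, 596/35]
after L5 α=1/4: [716/7, 14643/140, 4429/70]
after L6 α=1/3: [839/7, 10271/70, 5794/105]
after L7 α=1/2: [2057/14, 18601/140, 17659/210]
= [147, 133, 84]

at x=3,y=1 over L1,L2,L4,L5,L6,L7:
+L1 (α=0) → [0, 0, 0]
+L2 (α=1/7) → [1, 100/7, 113/7]
+L4 (α=0) → [1, 100/7, 113/7]
+L5 (α=1/3) → [151/3, 1796/21, 1808/21]
+L6 (α=1/4) → [397/4, 1661/14, 1793/14]
+L7 (α=2/7) → [3553/28, 12869/98, 11709/98]
= [127, 131, 119]

(0,0) stack=L1,L2,L4,L5,L6,L7; from [0,0,0]:
L1 α=5/7: [520/7, 1200/7, 55]
L2 α=1/2: [876/7, 1454/7, 98]
L4 α=5/8: [2827/14, 7337/56, 128]
L5 α=1/2: [3135/28, 9745/112, 134]
L6 α=3/4: [16995/112, 38305/448, 815/4]
L7 α=1/3: [27691/168, 46817/672, 979/6]
→ [165, 70, 163]

query (2,0) [L1,L2,L4,L5,L6] — begin 0,0,0
after L1 α=2/3: [454/3, 36, 392/3]
after L2 α=0: [454/3, 36, 392/3]
after L4 α=1/4: [117, 241/4, 601/4]
after L5 α=1/2: [369/2, 985/8, 1117/8]
after L6 α=7/8: [2441/16, 6641/64, 12653/64]
rounded: [153, 104, 198]
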